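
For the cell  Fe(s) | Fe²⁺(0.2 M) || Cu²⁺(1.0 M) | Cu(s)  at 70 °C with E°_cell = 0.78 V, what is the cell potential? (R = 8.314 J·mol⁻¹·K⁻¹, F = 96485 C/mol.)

Balancing electrons gives n = 2; the reaction quotient is Q = [Fe²⁺]/[Cu²⁺] = 0.200.
E = E° − (RT/nF) ln Q = 0.78 − (8.314×343)/(2×96485) × (-1.609) = 0.780 + 0.024 = 0.804 V.

0.804 V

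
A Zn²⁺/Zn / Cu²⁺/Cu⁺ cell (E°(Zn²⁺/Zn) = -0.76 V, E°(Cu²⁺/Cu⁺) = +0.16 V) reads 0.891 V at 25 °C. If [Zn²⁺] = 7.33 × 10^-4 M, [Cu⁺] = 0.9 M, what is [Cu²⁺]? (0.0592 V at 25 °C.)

0.0079 M

From the Nernst equation, log Q = n(E° − E)/0.0592 = 2(0.92 − 0.891)/0.0592 = 0.980, so Q = 9.54.
With Q = [Zn²⁺]·[Cu⁺]^2/[Cu²⁺]^2 and the known concentrations, [Cu²⁺]^2 in the denominator gives [Cu²⁺] = 0.0079 M.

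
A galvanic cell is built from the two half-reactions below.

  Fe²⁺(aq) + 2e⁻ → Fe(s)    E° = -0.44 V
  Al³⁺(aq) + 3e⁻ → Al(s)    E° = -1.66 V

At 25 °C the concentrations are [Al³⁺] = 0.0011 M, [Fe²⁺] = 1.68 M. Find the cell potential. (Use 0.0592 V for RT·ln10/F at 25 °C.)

1.29 V

The Fe²⁺/Fe couple has the higher reduction potential and acts as the cathode, so E°_cell = -0.44 − (-1.66) = 1.22 V.
Balancing electrons gives n = 6; the reaction quotient is Q = [Al³⁺]^2/[Fe²⁺]^3 = 2.55 × 10^-7.
At 25 °C, E = E° − (0.0592/n) log Q = 1.22 − (0.0592/6)(-6.593) = 1.220 + 0.065 = 1.285 V.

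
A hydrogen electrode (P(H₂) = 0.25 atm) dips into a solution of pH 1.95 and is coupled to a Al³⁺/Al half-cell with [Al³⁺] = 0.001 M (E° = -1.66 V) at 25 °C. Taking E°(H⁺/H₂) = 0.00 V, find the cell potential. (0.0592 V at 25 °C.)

1.62 V

The hydrogen couple is the cathode, so E°_cell = 1.66 V; n = 6.
[H⁺] = 10^(−1.95) = 0.011 M, and Q = [Al³⁺]^2·P(H₂)^3 / [H⁺]^6 = 7830.
E = E° − (0.0592/6) log Q = 1.66 − (0.0592/6)(3.894) = 1.622 V.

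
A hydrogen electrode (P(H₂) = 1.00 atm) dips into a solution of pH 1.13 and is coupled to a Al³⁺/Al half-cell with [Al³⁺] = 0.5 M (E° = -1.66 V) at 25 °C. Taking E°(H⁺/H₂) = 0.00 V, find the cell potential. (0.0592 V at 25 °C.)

1.60 V

The hydrogen couple is the cathode, so E°_cell = 1.66 V; n = 6.
[H⁺] = 10^(−1.13) = 0.074 M, and Q = [Al³⁺]^2·P(H₂)^3 / [H⁺]^6 = 1.51 × 10^6.
E = E° − (0.0592/6) log Q = 1.66 − (0.0592/6)(6.178) = 1.599 V.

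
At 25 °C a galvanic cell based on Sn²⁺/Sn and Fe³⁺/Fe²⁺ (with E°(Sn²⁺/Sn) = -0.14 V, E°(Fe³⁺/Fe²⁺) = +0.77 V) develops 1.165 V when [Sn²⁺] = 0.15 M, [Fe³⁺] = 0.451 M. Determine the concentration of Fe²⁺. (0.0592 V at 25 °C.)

5.7 × 10^-5 M

From the Nernst equation, log Q = n(E° − E)/0.0592 = 2(0.91 − 1.165)/0.0592 = -8.615, so Q = 2.43 × 10^-9.
With Q = [Sn²⁺]·[Fe²⁺]^2/[Fe³⁺]^2 and the known concentrations, [Fe²⁺]^2 in the numerator gives [Fe²⁺] = 5.7 × 10^-5 M.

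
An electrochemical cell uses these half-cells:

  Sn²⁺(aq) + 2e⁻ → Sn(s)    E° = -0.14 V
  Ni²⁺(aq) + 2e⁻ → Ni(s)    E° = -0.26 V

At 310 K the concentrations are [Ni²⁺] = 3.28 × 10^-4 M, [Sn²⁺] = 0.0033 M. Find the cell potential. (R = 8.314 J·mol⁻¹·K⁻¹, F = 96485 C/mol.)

0.151 V

The Sn²⁺/Sn couple has the higher reduction potential and acts as the cathode, so E°_cell = -0.14 − (-0.26) = 0.12 V.
Balancing electrons gives n = 2; the reaction quotient is Q = [Ni²⁺]/[Sn²⁺] = 0.0994.
E = E° − (RT/nF) ln Q = 0.12 − (8.314×310)/(2×96485) × (-2.309) = 0.120 + 0.031 = 0.151 V.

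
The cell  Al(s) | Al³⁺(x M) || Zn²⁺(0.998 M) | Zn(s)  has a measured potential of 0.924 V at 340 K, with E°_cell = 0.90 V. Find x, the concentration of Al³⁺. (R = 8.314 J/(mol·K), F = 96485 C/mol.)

0.085 M

From the Nernst equation, ln Q = nF(E° − E)/RT = 6×96485×(0.90 − 0.924)/(8.314×340) = -4.915, so Q = 0.00733.
With Q = [Al³⁺]^2/[Zn²⁺]^3 and the known concentrations, [Al³⁺]^2 in the numerator gives [Al³⁺] = 0.085 M.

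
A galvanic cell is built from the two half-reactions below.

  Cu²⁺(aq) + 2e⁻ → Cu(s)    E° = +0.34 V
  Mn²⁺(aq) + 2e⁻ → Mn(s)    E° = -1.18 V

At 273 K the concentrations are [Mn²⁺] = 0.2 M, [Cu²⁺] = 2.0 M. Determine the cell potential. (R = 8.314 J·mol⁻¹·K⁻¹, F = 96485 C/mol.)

1.55 V

The Cu²⁺/Cu couple has the higher reduction potential and acts as the cathode, so E°_cell = +0.34 − (-1.18) = 1.52 V.
Balancing electrons gives n = 2; the reaction quotient is Q = [Mn²⁺]/[Cu²⁺] = 0.100.
E = E° − (RT/nF) ln Q = 1.52 − (8.314×273)/(2×96485) × (-2.303) = 1.520 + 0.027 = 1.547 V.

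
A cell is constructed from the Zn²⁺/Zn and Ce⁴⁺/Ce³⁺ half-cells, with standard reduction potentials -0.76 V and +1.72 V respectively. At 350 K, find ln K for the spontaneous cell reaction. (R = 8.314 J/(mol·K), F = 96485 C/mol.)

E°_cell = +1.72 − (-0.76) = 2.48 V, with n = 2 electrons transferred.
At equilibrium E = 0, so the Nernst equation gives ln K = nFE°/RT = (2)(96485)(2.48)/((8.314)(350)) = 164.46.

ln K = 164.5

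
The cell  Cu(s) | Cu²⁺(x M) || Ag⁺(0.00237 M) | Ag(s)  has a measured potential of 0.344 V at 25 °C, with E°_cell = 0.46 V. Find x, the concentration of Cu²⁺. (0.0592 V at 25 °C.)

0.047 M

From the Nernst equation, log Q = n(E° − E)/0.0592 = 2(0.46 − 0.344)/0.0592 = 3.919, so Q = 8300.
With Q = [Cu²⁺]/[Ag⁺]^2 and the known concentrations, [Cu²⁺] in the numerator gives [Cu²⁺] = 0.047 M.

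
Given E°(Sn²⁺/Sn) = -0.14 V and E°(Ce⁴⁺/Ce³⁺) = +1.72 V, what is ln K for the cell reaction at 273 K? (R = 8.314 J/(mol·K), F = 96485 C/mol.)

ln K = 158.1

E°_cell = +1.72 − (-0.14) = 1.86 V, with n = 2 electrons transferred.
At equilibrium E = 0, so the Nernst equation gives ln K = nFE°/RT = (2)(96485)(1.86)/((8.314)(273)) = 158.14.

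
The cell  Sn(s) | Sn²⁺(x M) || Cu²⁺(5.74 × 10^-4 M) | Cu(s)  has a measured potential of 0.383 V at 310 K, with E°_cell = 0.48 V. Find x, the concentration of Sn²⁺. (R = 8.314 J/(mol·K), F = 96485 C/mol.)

0.82 M

From the Nernst equation, ln Q = nF(E° − E)/RT = 2×96485×(0.48 − 0.383)/(8.314×310) = 7.263, so Q = 1430.
With Q = [Sn²⁺]/[Cu²⁺] and the known concentrations, [Sn²⁺] in the numerator gives [Sn²⁺] = 0.82 M.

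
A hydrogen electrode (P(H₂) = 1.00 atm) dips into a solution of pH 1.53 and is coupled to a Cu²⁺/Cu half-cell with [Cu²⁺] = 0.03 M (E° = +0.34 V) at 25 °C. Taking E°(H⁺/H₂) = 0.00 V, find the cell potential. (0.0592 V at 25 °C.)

0.39 V

The Cu²⁺/Cu couple is the cathode, so E°_cell = 0.34 V; n = 2.
[H⁺] = 10^(−1.53) = 0.030 M, and Q = [H⁺]^2 / ([Cu²⁺]·P(H₂)) = 0.0290.
E = E° − (0.0592/2) log Q = 0.34 − (0.0592/2)(-1.537) = 0.385 V.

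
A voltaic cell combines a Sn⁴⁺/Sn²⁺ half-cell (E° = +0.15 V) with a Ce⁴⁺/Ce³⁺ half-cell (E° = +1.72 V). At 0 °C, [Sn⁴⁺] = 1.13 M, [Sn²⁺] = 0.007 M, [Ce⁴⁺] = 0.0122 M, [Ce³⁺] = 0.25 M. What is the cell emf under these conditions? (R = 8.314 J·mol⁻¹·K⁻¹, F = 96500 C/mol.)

The Ce⁴⁺/Ce³⁺ couple has the higher reduction potential and acts as the cathode, so E°_cell = +1.72 − (+0.15) = 1.57 V.
Balancing electrons gives n = 2; the reaction quotient is Q = [Sn⁴⁺]·[Ce³⁺]^2/([Sn²⁺]·[Ce⁴⁺]^2) = 6.78 × 10^4.
E = E° − (RT/nF) ln Q = 1.57 − (8.314×273)/(2×96500) × (11.124) = 1.570 − 0.131 = 1.439 V.

1.44 V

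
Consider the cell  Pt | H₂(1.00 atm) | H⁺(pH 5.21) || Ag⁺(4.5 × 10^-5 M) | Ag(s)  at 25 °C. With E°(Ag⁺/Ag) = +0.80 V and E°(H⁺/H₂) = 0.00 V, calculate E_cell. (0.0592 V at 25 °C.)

0.85 V

The Ag⁺/Ag couple is the cathode, so E°_cell = 0.80 V; n = 2.
[H⁺] = 10^(−5.21) = 6.2 × 10^-6 M, and Q = [H⁺]^2 / ([Ag⁺]^2·P(H₂)) = 0.0188.
E = E° − (0.0592/2) log Q = 0.80 − (0.0592/2)(-1.726) = 0.851 V.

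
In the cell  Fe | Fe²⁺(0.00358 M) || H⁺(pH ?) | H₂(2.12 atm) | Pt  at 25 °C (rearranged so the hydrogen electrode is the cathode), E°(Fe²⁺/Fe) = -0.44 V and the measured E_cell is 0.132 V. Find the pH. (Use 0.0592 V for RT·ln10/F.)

pH = 6.26

E°_cell = 0.44 V and n = 2.
log Q = n(E° − E)/0.0592 = 2×(0.44 − 0.132)/0.0592 = 10.405.
With Q = [Fe²⁺]·P(H₂) / [H⁺]^2, solving for [H⁺] gives log[H⁺] = -6.263, so pH = 6.26.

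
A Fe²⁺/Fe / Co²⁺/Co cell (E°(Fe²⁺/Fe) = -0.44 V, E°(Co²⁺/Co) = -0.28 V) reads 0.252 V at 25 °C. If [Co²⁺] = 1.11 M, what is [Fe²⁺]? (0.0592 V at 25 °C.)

8.7 × 10^-4 M

From the Nernst equation, log Q = n(E° − E)/0.0592 = 2(0.16 − 0.252)/0.0592 = -3.108, so Q = 7.8 × 10^-4.
With Q = [Fe²⁺]/[Co²⁺] and the known concentrations, [Fe²⁺] in the numerator gives [Fe²⁺] = 8.7 × 10^-4 M.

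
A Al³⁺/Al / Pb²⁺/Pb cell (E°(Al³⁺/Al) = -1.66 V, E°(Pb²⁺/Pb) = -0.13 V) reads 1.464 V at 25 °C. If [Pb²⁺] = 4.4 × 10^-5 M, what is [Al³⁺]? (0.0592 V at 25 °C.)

From the Nernst equation, log Q = n(E° − E)/0.0592 = 6(1.53 − 1.464)/0.0592 = 6.689, so Q = 4.89 × 10^6.
With Q = [Al³⁺]^2/[Pb²⁺]^3 and the known concentrations, [Al³⁺]^2 in the numerator gives [Al³⁺] = 6.5 × 10^-4 M.

6.5 × 10^-4 M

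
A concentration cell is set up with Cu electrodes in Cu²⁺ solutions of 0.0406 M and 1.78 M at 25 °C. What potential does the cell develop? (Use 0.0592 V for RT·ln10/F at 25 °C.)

0.049 V

Both half-cells are Cu²⁺/Cu, so E°_cell = 0. The concentrated side is the cathode; the cell reaction moves Cu²⁺ from high to low concentration with n = 2.
Q = [Cu²⁺]_dilute/[Cu²⁺]_conc = 0.0406/1.78 = 0.0228.
E = 0 − (0.0592/2) log Q = −(0.0592/2)(-1.642) = 0.0486 V.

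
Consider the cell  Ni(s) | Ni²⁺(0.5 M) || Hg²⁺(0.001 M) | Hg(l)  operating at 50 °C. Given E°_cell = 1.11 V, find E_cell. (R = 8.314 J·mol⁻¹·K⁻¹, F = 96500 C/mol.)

Balancing electrons gives n = 2; the reaction quotient is Q = [Ni²⁺]/[Hg²⁺] = 500.
E = E° − (RT/nF) ln Q = 1.11 − (8.314×323)/(2×96500) × (6.215) = 1.110 − 0.086 = 1.024 V.

1.02 V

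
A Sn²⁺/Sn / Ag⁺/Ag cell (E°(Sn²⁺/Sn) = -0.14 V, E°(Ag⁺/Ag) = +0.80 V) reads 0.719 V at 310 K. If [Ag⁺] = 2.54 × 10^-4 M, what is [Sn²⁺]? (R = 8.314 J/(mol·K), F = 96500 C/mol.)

From the Nernst equation, ln Q = nF(E° − E)/RT = 2×96500×(0.94 − 0.719)/(8.314×310) = 16.549, so Q = 1.54 × 10^7.
With Q = [Sn²⁺]/[Ag⁺]^2 and the known concentrations, [Sn²⁺] in the numerator gives [Sn²⁺] = 0.99 M.

0.99 M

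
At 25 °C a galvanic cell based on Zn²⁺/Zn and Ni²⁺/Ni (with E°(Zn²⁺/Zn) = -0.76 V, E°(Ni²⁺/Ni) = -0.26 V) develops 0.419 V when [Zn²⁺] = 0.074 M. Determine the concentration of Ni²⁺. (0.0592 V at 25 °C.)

1.4 × 10^-4 M

From the Nernst equation, log Q = n(E° − E)/0.0592 = 2(0.50 − 0.419)/0.0592 = 2.736, so Q = 545.
With Q = [Zn²⁺]/[Ni²⁺] and the known concentrations, [Ni²⁺] in the denominator gives [Ni²⁺] = 1.4 × 10^-4 M.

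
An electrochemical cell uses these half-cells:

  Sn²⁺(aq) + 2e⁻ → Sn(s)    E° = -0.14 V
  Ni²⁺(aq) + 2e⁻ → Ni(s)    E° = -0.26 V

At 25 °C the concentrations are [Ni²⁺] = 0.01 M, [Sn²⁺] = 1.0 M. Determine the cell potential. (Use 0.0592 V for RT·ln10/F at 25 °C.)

0.179 V

The Sn²⁺/Sn couple has the higher reduction potential and acts as the cathode, so E°_cell = -0.14 − (-0.26) = 0.12 V.
Balancing electrons gives n = 2; the reaction quotient is Q = [Ni²⁺]/[Sn²⁺] = 0.0100.
At 25 °C, E = E° − (0.0592/n) log Q = 0.12 − (0.0592/2)(-2.000) = 0.120 + 0.059 = 0.179 V.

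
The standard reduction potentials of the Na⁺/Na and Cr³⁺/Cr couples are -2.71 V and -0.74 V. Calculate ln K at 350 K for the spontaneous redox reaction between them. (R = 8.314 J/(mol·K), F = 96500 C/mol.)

ln K = 196.0

E°_cell = -0.74 − (-2.71) = 1.97 V, with n = 3 electrons transferred.
At equilibrium E = 0, so the Nernst equation gives ln K = nFE°/RT = (3)(96500)(1.97)/((8.314)(350)) = 195.99.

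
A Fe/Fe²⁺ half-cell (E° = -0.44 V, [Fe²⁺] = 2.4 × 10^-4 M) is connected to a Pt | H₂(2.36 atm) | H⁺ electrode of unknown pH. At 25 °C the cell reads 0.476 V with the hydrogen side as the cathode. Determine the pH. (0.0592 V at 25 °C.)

E°_cell = 0.44 V and n = 2.
log Q = n(E° − E)/0.0592 = 2×(0.44 − 0.476)/0.0592 = -1.216.
With Q = [Fe²⁺]·P(H₂) / [H⁺]^2, solving for [H⁺] gives log[H⁺] = -1.015, so pH = 1.02.

pH = 1.02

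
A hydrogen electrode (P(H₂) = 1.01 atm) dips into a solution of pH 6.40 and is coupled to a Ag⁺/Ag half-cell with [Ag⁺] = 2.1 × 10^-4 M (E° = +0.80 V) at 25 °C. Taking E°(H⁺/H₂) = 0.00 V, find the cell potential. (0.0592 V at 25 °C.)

The Ag⁺/Ag couple is the cathode, so E°_cell = 0.80 V; n = 2.
[H⁺] = 10^(−6.40) = 4 × 10^-7 M, and Q = [H⁺]^2 / ([Ag⁺]^2·P(H₂)) = 3.56 × 10^-6.
E = E° − (0.0592/2) log Q = 0.80 − (0.0592/2)(-5.449) = 0.961 V.

0.96 V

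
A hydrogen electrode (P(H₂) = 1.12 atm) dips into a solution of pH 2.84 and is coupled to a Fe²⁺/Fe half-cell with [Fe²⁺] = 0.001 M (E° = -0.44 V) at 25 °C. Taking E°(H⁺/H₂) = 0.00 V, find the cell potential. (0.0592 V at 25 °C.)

The hydrogen couple is the cathode, so E°_cell = 0.44 V; n = 2.
[H⁺] = 10^(−2.84) = 0.0014 M, and Q = [Fe²⁺]·P(H₂) / [H⁺]^2 = 536.
E = E° − (0.0592/2) log Q = 0.44 − (0.0592/2)(2.729) = 0.359 V.

0.36 V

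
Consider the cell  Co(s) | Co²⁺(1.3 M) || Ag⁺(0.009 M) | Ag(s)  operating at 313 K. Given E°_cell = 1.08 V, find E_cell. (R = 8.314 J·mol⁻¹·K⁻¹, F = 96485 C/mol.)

Balancing electrons gives n = 2; the reaction quotient is Q = [Co²⁺]/[Ag⁺]^2 = 1.6 × 10^4.
E = E° − (RT/nF) ln Q = 1.08 − (8.314×313)/(2×96485) × (9.683) = 1.080 − 0.131 = 0.949 V.

0.949 V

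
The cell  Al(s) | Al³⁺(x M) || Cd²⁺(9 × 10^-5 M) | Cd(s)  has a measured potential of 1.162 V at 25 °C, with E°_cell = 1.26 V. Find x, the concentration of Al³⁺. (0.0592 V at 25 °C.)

0.079 M

From the Nernst equation, log Q = n(E° − E)/0.0592 = 6(1.26 − 1.162)/0.0592 = 9.932, so Q = 8.56 × 10^9.
With Q = [Al³⁺]^2/[Cd²⁺]^3 and the known concentrations, [Al³⁺]^2 in the numerator gives [Al³⁺] = 0.079 M.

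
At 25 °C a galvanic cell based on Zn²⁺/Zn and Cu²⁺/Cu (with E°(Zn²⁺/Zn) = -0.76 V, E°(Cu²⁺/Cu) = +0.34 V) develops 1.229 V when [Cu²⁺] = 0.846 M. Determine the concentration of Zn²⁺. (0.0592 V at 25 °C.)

From the Nernst equation, log Q = n(E° − E)/0.0592 = 2(1.10 − 1.229)/0.0592 = -4.358, so Q = 4.38 × 10^-5.
With Q = [Zn²⁺]/[Cu²⁺] and the known concentrations, [Zn²⁺] in the numerator gives [Zn²⁺] = 3.7 × 10^-5 M.

3.7 × 10^-5 M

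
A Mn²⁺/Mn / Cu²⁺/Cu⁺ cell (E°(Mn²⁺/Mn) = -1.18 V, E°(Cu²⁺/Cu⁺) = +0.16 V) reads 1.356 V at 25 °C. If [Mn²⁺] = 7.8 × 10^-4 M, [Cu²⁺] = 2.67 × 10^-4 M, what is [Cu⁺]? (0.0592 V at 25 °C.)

From the Nernst equation, log Q = n(E° − E)/0.0592 = 2(1.34 − 1.356)/0.0592 = -0.541, so Q = 0.288.
With Q = [Mn²⁺]·[Cu⁺]^2/[Cu²⁺]^2 and the known concentrations, [Cu⁺]^2 in the numerator gives [Cu⁺] = 0.0051 M.

0.0051 M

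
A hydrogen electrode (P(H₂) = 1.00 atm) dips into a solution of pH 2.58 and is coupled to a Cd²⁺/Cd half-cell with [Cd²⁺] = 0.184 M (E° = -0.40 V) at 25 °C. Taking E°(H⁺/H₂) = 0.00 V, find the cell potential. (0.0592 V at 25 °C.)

0.27 V

The hydrogen couple is the cathode, so E°_cell = 0.40 V; n = 2.
[H⁺] = 10^(−2.58) = 0.0026 M, and Q = [Cd²⁺]·P(H₂) / [H⁺]^2 = 2.66 × 10^4.
E = E° − (0.0592/2) log Q = 0.40 − (0.0592/2)(4.425) = 0.269 V.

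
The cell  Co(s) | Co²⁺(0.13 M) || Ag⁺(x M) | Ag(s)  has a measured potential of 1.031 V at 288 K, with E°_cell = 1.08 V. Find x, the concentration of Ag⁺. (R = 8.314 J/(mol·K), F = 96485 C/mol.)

From the Nernst equation, ln Q = nF(E° − E)/RT = 2×96485×(1.08 − 1.031)/(8.314×288) = 3.949, so Q = 51.9.
With Q = [Co²⁺]/[Ag⁺]^2 and the known concentrations, [Ag⁺]^2 in the denominator gives [Ag⁺] = 0.05 M.

0.05 M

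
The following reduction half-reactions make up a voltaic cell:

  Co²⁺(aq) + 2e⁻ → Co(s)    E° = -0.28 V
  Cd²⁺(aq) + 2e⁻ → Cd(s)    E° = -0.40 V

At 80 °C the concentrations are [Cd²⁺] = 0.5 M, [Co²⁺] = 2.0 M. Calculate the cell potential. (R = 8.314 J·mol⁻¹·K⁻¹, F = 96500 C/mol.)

0.141 V

The Co²⁺/Co couple has the higher reduction potential and acts as the cathode, so E°_cell = -0.28 − (-0.40) = 0.12 V.
Balancing electrons gives n = 2; the reaction quotient is Q = [Cd²⁺]/[Co²⁺] = 0.250.
E = E° − (RT/nF) ln Q = 0.12 − (8.314×353)/(2×96500) × (-1.386) = 0.120 + 0.021 = 0.141 V.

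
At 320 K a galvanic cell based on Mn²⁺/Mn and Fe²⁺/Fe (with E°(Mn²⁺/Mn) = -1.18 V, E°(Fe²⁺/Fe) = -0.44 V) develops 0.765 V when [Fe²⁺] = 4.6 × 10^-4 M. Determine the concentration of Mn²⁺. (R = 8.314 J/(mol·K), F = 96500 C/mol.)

From the Nernst equation, ln Q = nF(E° − E)/RT = 2×96500×(0.74 − 0.765)/(8.314×320) = -1.814, so Q = 0.163.
With Q = [Mn²⁺]/[Fe²⁺] and the known concentrations, [Mn²⁺] in the numerator gives [Mn²⁺] = 7.5 × 10^-5 M.

7.5 × 10^-5 M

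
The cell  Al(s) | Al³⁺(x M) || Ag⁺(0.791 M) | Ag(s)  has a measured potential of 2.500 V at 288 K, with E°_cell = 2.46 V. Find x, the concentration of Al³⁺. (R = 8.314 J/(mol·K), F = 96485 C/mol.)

From the Nernst equation, ln Q = nF(E° − E)/RT = 3×96485×(2.46 − 2.500)/(8.314×288) = -4.835, so Q = 0.00794.
With Q = [Al³⁺]/[Ag⁺]^3 and the known concentrations, [Al³⁺] in the numerator gives [Al³⁺] = 0.0039 M.

0.0039 M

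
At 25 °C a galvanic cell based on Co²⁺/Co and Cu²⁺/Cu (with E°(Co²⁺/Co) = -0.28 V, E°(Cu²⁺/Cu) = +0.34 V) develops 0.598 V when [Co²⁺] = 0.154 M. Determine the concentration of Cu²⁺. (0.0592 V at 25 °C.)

0.028 M

From the Nernst equation, log Q = n(E° − E)/0.0592 = 2(0.62 − 0.598)/0.0592 = 0.743, so Q = 5.54.
With Q = [Co²⁺]/[Cu²⁺] and the known concentrations, [Cu²⁺] in the denominator gives [Cu²⁺] = 0.028 M.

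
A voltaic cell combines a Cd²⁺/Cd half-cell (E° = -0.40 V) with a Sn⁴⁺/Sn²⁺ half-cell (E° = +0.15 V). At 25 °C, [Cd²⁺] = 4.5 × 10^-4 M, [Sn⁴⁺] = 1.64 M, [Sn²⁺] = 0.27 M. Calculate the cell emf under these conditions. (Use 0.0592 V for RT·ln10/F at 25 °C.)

0.672 V

The Sn⁴⁺/Sn²⁺ couple has the higher reduction potential and acts as the cathode, so E°_cell = +0.15 − (-0.40) = 0.55 V.
Balancing electrons gives n = 2; the reaction quotient is Q = [Cd²⁺]·[Sn²⁺]/[Sn⁴⁺] = 7.41 × 10^-5.
At 25 °C, E = E° − (0.0592/n) log Q = 0.55 − (0.0592/2)(-4.130) = 0.550 + 0.122 = 0.672 V.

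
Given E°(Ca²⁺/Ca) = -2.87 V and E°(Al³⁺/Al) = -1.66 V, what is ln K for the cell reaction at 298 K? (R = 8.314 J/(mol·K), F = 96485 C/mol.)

ln K = 282.7

E°_cell = -1.66 − (-2.87) = 1.21 V, with n = 6 electrons transferred.
At equilibrium E = 0, so the Nernst equation gives ln K = nFE°/RT = (6)(96485)(1.21)/((8.314)(298)) = 282.73.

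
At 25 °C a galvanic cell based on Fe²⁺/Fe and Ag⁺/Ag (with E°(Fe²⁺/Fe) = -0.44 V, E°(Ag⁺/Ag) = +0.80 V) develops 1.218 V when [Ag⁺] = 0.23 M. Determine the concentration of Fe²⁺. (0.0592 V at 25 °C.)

0.29 M

From the Nernst equation, log Q = n(E° − E)/0.0592 = 2(1.24 − 1.218)/0.0592 = 0.743, so Q = 5.54.
With Q = [Fe²⁺]/[Ag⁺]^2 and the known concentrations, [Fe²⁺] in the numerator gives [Fe²⁺] = 0.29 M.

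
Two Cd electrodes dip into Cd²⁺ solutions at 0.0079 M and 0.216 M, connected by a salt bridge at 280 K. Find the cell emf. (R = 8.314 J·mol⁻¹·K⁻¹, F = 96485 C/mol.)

Both half-cells are Cd²⁺/Cd, so E°_cell = 0. The concentrated side is the cathode; the cell reaction moves Cd²⁺ from high to low concentration with n = 2.
Q = [Cd²⁺]_dilute/[Cd²⁺]_conc = 0.0079/0.216 = 0.0366.
E = 0 − (RT/nF) ln Q = −((8.314×280)/(2×96485))(-3.308) = 0.0399 V.

0.040 V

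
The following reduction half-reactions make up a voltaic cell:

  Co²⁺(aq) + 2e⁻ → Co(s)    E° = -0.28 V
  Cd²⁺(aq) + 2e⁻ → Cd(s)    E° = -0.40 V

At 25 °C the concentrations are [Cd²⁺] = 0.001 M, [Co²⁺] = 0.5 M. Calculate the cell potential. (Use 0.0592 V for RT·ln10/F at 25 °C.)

0.200 V

The Co²⁺/Co couple has the higher reduction potential and acts as the cathode, so E°_cell = -0.28 − (-0.40) = 0.12 V.
Balancing electrons gives n = 2; the reaction quotient is Q = [Cd²⁺]/[Co²⁺] = 0.00200.
At 25 °C, E = E° − (0.0592/n) log Q = 0.12 − (0.0592/2)(-2.699) = 0.120 + 0.080 = 0.200 V.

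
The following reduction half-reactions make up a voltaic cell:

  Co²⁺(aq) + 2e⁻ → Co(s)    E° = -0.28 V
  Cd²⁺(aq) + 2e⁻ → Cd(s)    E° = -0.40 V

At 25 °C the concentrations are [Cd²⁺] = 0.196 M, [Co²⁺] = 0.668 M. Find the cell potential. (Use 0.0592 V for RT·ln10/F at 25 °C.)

The Co²⁺/Co couple has the higher reduction potential and acts as the cathode, so E°_cell = -0.28 − (-0.40) = 0.12 V.
Balancing electrons gives n = 2; the reaction quotient is Q = [Cd²⁺]/[Co²⁺] = 0.293.
At 25 °C, E = E° − (0.0592/n) log Q = 0.12 − (0.0592/2)(-0.533) = 0.120 + 0.016 = 0.136 V.

0.136 V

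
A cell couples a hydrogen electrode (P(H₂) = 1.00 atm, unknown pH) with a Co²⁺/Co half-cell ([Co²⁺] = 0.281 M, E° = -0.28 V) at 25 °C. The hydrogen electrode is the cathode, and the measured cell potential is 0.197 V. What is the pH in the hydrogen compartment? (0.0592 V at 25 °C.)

pH = 1.68

E°_cell = 0.28 V and n = 2.
log Q = n(E° − E)/0.0592 = 2×(0.28 − 0.197)/0.0592 = 2.804.
With Q = [Co²⁺]·P(H₂) / [H⁺]^2, solving for [H⁺] gives log[H⁺] = -1.678, so pH = 1.68.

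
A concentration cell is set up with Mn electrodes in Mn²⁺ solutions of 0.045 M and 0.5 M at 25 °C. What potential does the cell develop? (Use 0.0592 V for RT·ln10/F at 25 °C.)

0.031 V

Both half-cells are Mn²⁺/Mn, so E°_cell = 0. The concentrated side is the cathode; the cell reaction moves Mn²⁺ from high to low concentration with n = 2.
Q = [Mn²⁺]_dilute/[Mn²⁺]_conc = 0.045/0.5 = 0.0900.
E = 0 − (0.0592/2) log Q = −(0.0592/2)(-1.046) = 0.0310 V.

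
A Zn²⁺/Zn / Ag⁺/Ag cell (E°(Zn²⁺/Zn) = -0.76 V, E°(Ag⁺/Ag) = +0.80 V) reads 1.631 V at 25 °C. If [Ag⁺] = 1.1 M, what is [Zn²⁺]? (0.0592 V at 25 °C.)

0.0048 M

From the Nernst equation, log Q = n(E° − E)/0.0592 = 2(1.56 − 1.631)/0.0592 = -2.399, so Q = 0.00399.
With Q = [Zn²⁺]/[Ag⁺]^2 and the known concentrations, [Zn²⁺] in the numerator gives [Zn²⁺] = 0.0048 M.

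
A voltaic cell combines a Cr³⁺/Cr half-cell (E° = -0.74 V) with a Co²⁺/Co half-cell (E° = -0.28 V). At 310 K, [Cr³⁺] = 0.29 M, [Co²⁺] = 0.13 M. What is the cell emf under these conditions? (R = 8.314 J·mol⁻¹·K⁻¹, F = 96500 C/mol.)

The Co²⁺/Co couple has the higher reduction potential and acts as the cathode, so E°_cell = -0.28 − (-0.74) = 0.46 V.
Balancing electrons gives n = 6; the reaction quotient is Q = [Cr³⁺]^2/[Co²⁺]^3 = 38.3.
E = E° − (RT/nF) ln Q = 0.46 − (8.314×310)/(6×96500) × (3.645) = 0.460 − 0.016 = 0.444 V.

0.444 V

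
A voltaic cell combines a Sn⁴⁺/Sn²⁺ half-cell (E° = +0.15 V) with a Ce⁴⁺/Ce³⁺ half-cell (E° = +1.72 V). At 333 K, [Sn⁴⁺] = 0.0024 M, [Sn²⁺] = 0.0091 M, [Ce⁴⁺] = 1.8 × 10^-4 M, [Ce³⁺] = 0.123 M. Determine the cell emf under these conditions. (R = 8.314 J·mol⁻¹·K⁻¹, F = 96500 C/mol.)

The Ce⁴⁺/Ce³⁺ couple has the higher reduction potential and acts as the cathode, so E°_cell = +1.72 − (+0.15) = 1.57 V.
Balancing electrons gives n = 2; the reaction quotient is Q = [Sn⁴⁺]·[Ce³⁺]^2/([Sn²⁺]·[Ce⁴⁺]^2) = 1.23 × 10^5.
E = E° − (RT/nF) ln Q = 1.57 − (8.314×333)/(2×96500) × (11.721) = 1.570 − 0.168 = 1.402 V.

1.40 V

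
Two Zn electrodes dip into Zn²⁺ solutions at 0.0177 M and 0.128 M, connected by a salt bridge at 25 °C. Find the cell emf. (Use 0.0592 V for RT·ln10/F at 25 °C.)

Both half-cells are Zn²⁺/Zn, so E°_cell = 0. The concentrated side is the cathode; the cell reaction moves Zn²⁺ from high to low concentration with n = 2.
Q = [Zn²⁺]_dilute/[Zn²⁺]_conc = 0.0177/0.128 = 0.138.
E = 0 − (0.0592/2) log Q = −(0.0592/2)(-0.859) = 0.0254 V.

0.025 V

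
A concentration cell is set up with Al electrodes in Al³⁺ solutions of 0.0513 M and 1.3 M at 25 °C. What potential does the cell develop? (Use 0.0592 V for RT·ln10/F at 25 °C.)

Both half-cells are Al³⁺/Al, so E°_cell = 0. The concentrated side is the cathode; the cell reaction moves Al³⁺ from high to low concentration with n = 3.
Q = [Al³⁺]_dilute/[Al³⁺]_conc = 0.0513/1.3 = 0.0395.
E = 0 − (0.0592/3) log Q = −(0.0592/3)(-1.404) = 0.0277 V.

0.028 V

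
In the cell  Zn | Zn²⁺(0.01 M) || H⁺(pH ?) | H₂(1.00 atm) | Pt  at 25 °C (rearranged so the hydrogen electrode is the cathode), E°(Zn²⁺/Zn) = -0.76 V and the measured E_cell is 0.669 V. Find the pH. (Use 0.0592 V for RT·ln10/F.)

pH = 2.54

E°_cell = 0.76 V and n = 2.
log Q = n(E° − E)/0.0592 = 2×(0.76 − 0.669)/0.0592 = 3.074.
With Q = [Zn²⁺]·P(H₂) / [H⁺]^2, solving for [H⁺] gives log[H⁺] = -2.537, so pH = 2.54.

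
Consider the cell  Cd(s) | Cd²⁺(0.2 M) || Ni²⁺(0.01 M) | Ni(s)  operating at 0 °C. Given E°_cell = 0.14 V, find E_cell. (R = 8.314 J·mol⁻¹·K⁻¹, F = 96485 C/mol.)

0.105 V

Balancing electrons gives n = 2; the reaction quotient is Q = [Cd²⁺]/[Ni²⁺] = 20.0.
E = E° − (RT/nF) ln Q = 0.14 − (8.314×273)/(2×96485) × (2.996) = 0.140 − 0.035 = 0.105 V.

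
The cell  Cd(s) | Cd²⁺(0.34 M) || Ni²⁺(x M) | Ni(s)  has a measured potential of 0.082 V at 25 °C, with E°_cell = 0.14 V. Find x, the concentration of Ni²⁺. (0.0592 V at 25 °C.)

From the Nernst equation, log Q = n(E° − E)/0.0592 = 2(0.14 − 0.082)/0.0592 = 1.959, so Q = 91.1.
With Q = [Cd²⁺]/[Ni²⁺] and the known concentrations, [Ni²⁺] in the denominator gives [Ni²⁺] = 0.0037 M.

0.0037 M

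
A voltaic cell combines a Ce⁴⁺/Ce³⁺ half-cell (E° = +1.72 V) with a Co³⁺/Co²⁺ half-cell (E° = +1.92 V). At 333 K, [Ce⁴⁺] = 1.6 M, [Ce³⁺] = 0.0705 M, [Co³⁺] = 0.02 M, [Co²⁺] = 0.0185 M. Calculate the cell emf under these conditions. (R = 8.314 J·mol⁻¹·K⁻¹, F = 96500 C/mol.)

The Co³⁺/Co²⁺ couple has the higher reduction potential and acts as the cathode, so E°_cell = +1.92 − (+1.72) = 0.20 V.
Balancing electrons gives n = 1; the reaction quotient is Q = [Ce⁴⁺]·[Co²⁺]/([Ce³⁺]·[Co³⁺]) = 21.0.
E = E° − (RT/nF) ln Q = 0.20 − (8.314×333)/(1×96500) × (3.044) = 0.200 − 0.087 = 0.113 V.

0.113 V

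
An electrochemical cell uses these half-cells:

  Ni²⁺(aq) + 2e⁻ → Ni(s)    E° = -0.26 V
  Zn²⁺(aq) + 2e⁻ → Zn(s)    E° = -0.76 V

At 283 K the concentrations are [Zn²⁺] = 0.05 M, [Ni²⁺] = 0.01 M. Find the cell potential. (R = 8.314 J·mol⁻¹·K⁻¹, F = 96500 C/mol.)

0.480 V

The Ni²⁺/Ni couple has the higher reduction potential and acts as the cathode, so E°_cell = -0.26 − (-0.76) = 0.50 V.
Balancing electrons gives n = 2; the reaction quotient is Q = [Zn²⁺]/[Ni²⁺] = 5.00.
E = E° − (RT/nF) ln Q = 0.50 − (8.314×283)/(2×96500) × (1.609) = 0.500 − 0.020 = 0.480 V.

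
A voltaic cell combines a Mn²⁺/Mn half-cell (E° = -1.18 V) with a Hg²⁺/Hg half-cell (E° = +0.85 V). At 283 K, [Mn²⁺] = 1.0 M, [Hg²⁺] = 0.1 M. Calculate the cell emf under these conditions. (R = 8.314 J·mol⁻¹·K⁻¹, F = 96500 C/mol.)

2.00 V

The Hg²⁺/Hg couple has the higher reduction potential and acts as the cathode, so E°_cell = +0.85 − (-1.18) = 2.03 V.
Balancing electrons gives n = 2; the reaction quotient is Q = [Mn²⁺]/[Hg²⁺] = 10.0.
E = E° − (RT/nF) ln Q = 2.03 − (8.314×283)/(2×96500) × (2.303) = 2.030 − 0.028 = 2.002 V.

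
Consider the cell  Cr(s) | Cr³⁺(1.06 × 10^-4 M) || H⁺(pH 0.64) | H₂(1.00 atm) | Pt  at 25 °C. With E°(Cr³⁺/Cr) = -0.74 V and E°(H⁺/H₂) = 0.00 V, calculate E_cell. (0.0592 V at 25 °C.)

0.78 V

The hydrogen couple is the cathode, so E°_cell = 0.74 V; n = 6.
[H⁺] = 10^(−0.64) = 0.23 M, and Q = [Cr³⁺]^2·P(H₂)^3 / [H⁺]^6 = 7.77 × 10^-5.
E = E° − (0.0592/6) log Q = 0.74 − (0.0592/6)(-4.109) = 0.781 V.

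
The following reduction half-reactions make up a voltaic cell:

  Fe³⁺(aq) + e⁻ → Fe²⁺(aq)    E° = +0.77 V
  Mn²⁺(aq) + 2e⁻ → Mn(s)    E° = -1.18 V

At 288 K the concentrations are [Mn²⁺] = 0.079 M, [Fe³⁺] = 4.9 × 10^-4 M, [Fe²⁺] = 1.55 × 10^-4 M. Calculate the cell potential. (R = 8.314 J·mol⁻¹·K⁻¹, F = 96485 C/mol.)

2.01 V

The Fe³⁺/Fe²⁺ couple has the higher reduction potential and acts as the cathode, so E°_cell = +0.77 − (-1.18) = 1.95 V.
Balancing electrons gives n = 2; the reaction quotient is Q = [Mn²⁺]·[Fe²⁺]^2/[Fe³⁺]^2 = 0.00790.
E = E° − (RT/nF) ln Q = 1.95 − (8.314×288)/(2×96485) × (-4.840) = 1.950 + 0.060 = 2.010 V.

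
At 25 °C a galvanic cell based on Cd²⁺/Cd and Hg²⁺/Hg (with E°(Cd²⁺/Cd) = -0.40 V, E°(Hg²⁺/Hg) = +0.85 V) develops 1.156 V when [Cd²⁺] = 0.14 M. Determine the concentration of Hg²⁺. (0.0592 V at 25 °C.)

9.3 × 10^-5 M

From the Nernst equation, log Q = n(E° − E)/0.0592 = 2(1.25 − 1.156)/0.0592 = 3.176, so Q = 1500.
With Q = [Cd²⁺]/[Hg²⁺] and the known concentrations, [Hg²⁺] in the denominator gives [Hg²⁺] = 9.3 × 10^-5 M.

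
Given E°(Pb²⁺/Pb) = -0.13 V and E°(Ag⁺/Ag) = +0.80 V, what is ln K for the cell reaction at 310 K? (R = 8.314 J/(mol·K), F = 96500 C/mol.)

E°_cell = +0.80 − (-0.13) = 0.93 V, with n = 2 electrons transferred.
At equilibrium E = 0, so the Nernst equation gives ln K = nFE°/RT = (2)(96500)(0.93)/((8.314)(310)) = 69.64.

ln K = 69.6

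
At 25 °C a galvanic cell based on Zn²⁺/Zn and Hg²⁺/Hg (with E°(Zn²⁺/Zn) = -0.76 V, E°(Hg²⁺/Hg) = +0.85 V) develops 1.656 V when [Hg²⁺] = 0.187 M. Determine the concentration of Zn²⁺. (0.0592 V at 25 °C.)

0.0052 M

From the Nernst equation, log Q = n(E° − E)/0.0592 = 2(1.61 − 1.656)/0.0592 = -1.554, so Q = 0.0279.
With Q = [Zn²⁺]/[Hg²⁺] and the known concentrations, [Zn²⁺] in the numerator gives [Zn²⁺] = 0.0052 M.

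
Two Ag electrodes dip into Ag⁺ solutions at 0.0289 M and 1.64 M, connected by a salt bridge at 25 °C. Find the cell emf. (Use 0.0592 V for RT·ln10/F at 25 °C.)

0.10 V

Both half-cells are Ag⁺/Ag, so E°_cell = 0. The concentrated side is the cathode; the cell reaction moves Ag⁺ from high to low concentration with n = 1.
Q = [Ag⁺]_dilute/[Ag⁺]_conc = 0.0289/1.64 = 0.0176.
E = 0 − (0.0592/1) log Q = −(0.0592/1)(-1.754) = 0.1038 V.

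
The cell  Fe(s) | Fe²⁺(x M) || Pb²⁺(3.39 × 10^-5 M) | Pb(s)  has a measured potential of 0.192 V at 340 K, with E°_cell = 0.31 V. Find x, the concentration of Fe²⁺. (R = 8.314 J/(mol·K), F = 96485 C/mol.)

From the Nernst equation, ln Q = nF(E° − E)/RT = 2×96485×(0.31 − 0.192)/(8.314×340) = 8.055, so Q = 3150.
With Q = [Fe²⁺]/[Pb²⁺] and the known concentrations, [Fe²⁺] in the numerator gives [Fe²⁺] = 0.11 M.

0.11 M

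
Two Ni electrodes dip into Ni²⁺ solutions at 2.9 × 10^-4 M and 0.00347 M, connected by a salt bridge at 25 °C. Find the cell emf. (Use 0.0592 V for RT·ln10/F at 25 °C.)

0.032 V

Both half-cells are Ni²⁺/Ni, so E°_cell = 0. The concentrated side is the cathode; the cell reaction moves Ni²⁺ from high to low concentration with n = 2.
Q = [Ni²⁺]_dilute/[Ni²⁺]_conc = 2.9 × 10^-4/0.00347 = 0.0836.
E = 0 − (0.0592/2) log Q = −(0.0592/2)(-1.078) = 0.0319 V.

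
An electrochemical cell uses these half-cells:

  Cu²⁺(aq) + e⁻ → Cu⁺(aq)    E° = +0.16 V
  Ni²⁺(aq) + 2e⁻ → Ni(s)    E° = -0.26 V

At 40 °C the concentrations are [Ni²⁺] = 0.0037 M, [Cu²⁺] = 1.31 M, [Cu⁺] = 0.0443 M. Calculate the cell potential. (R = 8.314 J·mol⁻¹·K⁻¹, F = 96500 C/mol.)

The Cu²⁺/Cu⁺ couple has the higher reduction potential and acts as the cathode, so E°_cell = +0.16 − (-0.26) = 0.42 V.
Balancing electrons gives n = 2; the reaction quotient is Q = [Ni²⁺]·[Cu⁺]^2/[Cu²⁺]^2 = 4.23 × 10^-6.
E = E° − (RT/nF) ln Q = 0.42 − (8.314×313)/(2×96500) × (-12.373) = 0.420 + 0.167 = 0.587 V.

0.587 V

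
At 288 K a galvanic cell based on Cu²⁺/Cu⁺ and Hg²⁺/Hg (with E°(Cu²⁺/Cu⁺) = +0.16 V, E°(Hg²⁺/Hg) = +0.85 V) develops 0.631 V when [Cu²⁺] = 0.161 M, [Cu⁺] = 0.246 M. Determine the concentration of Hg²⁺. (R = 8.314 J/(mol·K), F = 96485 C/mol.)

0.0037 M

From the Nernst equation, ln Q = nF(E° − E)/RT = 2×96485×(0.69 − 0.631)/(8.314×288) = 4.755, so Q = 116.
With Q = [Cu²⁺]^2/([Cu⁺]^2·[Hg²⁺]) and the known concentrations, [Hg²⁺] in the denominator gives [Hg²⁺] = 0.0037 M.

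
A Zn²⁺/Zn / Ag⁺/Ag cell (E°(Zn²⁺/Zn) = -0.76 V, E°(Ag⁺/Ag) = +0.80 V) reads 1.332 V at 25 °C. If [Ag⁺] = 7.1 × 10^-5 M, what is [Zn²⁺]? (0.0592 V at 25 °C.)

0.25 M

From the Nernst equation, log Q = n(E° − E)/0.0592 = 2(1.56 − 1.332)/0.0592 = 7.703, so Q = 5.04 × 10^7.
With Q = [Zn²⁺]/[Ag⁺]^2 and the known concentrations, [Zn²⁺] in the numerator gives [Zn²⁺] = 0.25 M.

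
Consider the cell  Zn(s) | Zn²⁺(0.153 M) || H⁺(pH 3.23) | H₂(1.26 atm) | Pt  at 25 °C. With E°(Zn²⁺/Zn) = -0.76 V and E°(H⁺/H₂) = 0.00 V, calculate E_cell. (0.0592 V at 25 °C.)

0.59 V

The hydrogen couple is the cathode, so E°_cell = 0.76 V; n = 2.
[H⁺] = 10^(−3.23) = 5.9 × 10^-4 M, and Q = [Zn²⁺]·P(H₂) / [H⁺]^2 = 5.56 × 10^5.
E = E° − (0.0592/2) log Q = 0.76 − (0.0592/2)(5.745) = 0.590 V.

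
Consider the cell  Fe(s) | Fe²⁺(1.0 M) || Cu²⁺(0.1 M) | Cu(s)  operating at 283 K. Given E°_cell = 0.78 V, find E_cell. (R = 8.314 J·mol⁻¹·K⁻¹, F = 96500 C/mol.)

0.752 V

Balancing electrons gives n = 2; the reaction quotient is Q = [Fe²⁺]/[Cu²⁺] = 10.0.
E = E° − (RT/nF) ln Q = 0.78 − (8.314×283)/(2×96500) × (2.303) = 0.780 − 0.028 = 0.752 V.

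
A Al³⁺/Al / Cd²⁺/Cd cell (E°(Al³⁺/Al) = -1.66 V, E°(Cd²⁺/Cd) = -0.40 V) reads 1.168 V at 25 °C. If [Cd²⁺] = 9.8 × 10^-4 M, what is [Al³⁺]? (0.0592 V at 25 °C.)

From the Nernst equation, log Q = n(E° − E)/0.0592 = 6(1.26 − 1.168)/0.0592 = 9.324, so Q = 2.11 × 10^9.
With Q = [Al³⁺]^2/[Cd²⁺]^3 and the known concentrations, [Al³⁺]^2 in the numerator gives [Al³⁺] = 1.4 M.

1.4 M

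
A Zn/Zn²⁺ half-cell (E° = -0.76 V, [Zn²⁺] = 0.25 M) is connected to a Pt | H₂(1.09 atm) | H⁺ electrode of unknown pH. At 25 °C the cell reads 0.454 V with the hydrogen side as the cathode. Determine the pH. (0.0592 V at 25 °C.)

E°_cell = 0.76 V and n = 2.
log Q = n(E° − E)/0.0592 = 2×(0.76 − 0.454)/0.0592 = 10.338.
With Q = [Zn²⁺]·P(H₂) / [H⁺]^2, solving for [H⁺] gives log[H⁺] = -5.451, so pH = 5.45.

pH = 5.45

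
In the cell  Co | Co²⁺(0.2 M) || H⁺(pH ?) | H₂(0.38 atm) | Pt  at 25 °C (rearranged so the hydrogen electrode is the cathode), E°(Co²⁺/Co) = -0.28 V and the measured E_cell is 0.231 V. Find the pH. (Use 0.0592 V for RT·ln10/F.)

pH = 1.39

E°_cell = 0.28 V and n = 2.
log Q = n(E° − E)/0.0592 = 2×(0.28 − 0.231)/0.0592 = 1.655.
With Q = [Co²⁺]·P(H₂) / [H⁺]^2, solving for [H⁺] gives log[H⁺] = -1.387, so pH = 1.39.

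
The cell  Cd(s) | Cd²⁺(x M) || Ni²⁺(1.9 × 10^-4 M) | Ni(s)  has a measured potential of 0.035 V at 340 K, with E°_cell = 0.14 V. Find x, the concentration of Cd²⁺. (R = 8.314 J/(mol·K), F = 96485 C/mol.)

From the Nernst equation, ln Q = nF(E° − E)/RT = 2×96485×(0.14 − 0.035)/(8.314×340) = 7.168, so Q = 1300.
With Q = [Cd²⁺]/[Ni²⁺] and the known concentrations, [Cd²⁺] in the numerator gives [Cd²⁺] = 0.25 M.

0.25 M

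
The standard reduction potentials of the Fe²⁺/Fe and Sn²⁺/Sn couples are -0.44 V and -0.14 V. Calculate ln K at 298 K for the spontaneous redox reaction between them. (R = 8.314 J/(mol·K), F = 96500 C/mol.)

E°_cell = -0.14 − (-0.44) = 0.30 V, with n = 2 electrons transferred.
At equilibrium E = 0, so the Nernst equation gives ln K = nFE°/RT = (2)(96500)(0.30)/((8.314)(298)) = 23.37.

ln K = 23.4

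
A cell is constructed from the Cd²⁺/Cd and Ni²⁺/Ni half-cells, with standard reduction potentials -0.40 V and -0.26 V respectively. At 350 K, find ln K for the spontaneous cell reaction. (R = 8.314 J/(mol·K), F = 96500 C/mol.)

E°_cell = -0.26 − (-0.40) = 0.14 V, with n = 2 electrons transferred.
At equilibrium E = 0, so the Nernst equation gives ln K = nFE°/RT = (2)(96500)(0.14)/((8.314)(350)) = 9.29.

ln K = 9.3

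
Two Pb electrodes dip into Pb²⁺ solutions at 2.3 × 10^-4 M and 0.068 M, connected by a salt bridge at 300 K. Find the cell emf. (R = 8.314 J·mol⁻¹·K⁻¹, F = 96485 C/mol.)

0.074 V

Both half-cells are Pb²⁺/Pb, so E°_cell = 0. The concentrated side is the cathode; the cell reaction moves Pb²⁺ from high to low concentration with n = 2.
Q = [Pb²⁺]_dilute/[Pb²⁺]_conc = 2.3 × 10^-4/0.068 = 0.00338.
E = 0 − (RT/nF) ln Q = −((8.314×300)/(2×96485))(-5.689) = 0.0735 V.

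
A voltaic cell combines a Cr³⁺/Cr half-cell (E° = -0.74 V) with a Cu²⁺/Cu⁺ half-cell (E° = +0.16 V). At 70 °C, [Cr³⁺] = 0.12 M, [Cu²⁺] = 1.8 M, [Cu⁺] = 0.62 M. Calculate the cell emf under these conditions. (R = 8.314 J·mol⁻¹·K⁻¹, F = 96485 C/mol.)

0.952 V

The Cu²⁺/Cu⁺ couple has the higher reduction potential and acts as the cathode, so E°_cell = +0.16 − (-0.74) = 0.90 V.
Balancing electrons gives n = 3; the reaction quotient is Q = [Cr³⁺]·[Cu⁺]^3/[Cu²⁺]^3 = 0.00490.
E = E° − (RT/nF) ln Q = 0.90 − (8.314×343)/(3×96485) × (-5.318) = 0.900 + 0.052 = 0.952 V.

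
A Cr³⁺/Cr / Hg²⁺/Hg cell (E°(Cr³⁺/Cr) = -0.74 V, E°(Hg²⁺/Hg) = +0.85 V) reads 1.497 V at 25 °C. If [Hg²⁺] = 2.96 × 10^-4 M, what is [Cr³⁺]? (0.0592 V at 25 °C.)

0.26 M

From the Nernst equation, log Q = n(E° − E)/0.0592 = 6(1.59 − 1.497)/0.0592 = 9.426, so Q = 2.66 × 10^9.
With Q = [Cr³⁺]^2/[Hg²⁺]^3 and the known concentrations, [Cr³⁺]^2 in the numerator gives [Cr³⁺] = 0.26 M.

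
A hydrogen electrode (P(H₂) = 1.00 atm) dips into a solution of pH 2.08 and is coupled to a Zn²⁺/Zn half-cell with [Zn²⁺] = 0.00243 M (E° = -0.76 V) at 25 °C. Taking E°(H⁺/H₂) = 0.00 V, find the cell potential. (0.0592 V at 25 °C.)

0.71 V

The hydrogen couple is the cathode, so E°_cell = 0.76 V; n = 2.
[H⁺] = 10^(−2.08) = 0.0083 M, and Q = [Zn²⁺]·P(H₂) / [H⁺]^2 = 35.1.
E = E° − (0.0592/2) log Q = 0.76 − (0.0592/2)(1.546) = 0.714 V.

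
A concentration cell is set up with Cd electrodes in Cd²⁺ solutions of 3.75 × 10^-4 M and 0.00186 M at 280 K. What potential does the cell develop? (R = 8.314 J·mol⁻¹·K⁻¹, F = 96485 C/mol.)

0.019 V

Both half-cells are Cd²⁺/Cd, so E°_cell = 0. The concentrated side is the cathode; the cell reaction moves Cd²⁺ from high to low concentration with n = 2.
Q = [Cd²⁺]_dilute/[Cd²⁺]_conc = 3.75 × 10^-4/0.00186 = 0.202.
E = 0 − (RT/nF) ln Q = −((8.314×280)/(2×96485))(-1.601) = 0.0193 V.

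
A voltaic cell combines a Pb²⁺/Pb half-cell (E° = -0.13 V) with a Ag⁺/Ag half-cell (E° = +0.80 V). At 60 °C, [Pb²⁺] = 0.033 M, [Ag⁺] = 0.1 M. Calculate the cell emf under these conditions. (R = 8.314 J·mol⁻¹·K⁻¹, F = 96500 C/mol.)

The Ag⁺/Ag couple has the higher reduction potential and acts as the cathode, so E°_cell = +0.80 − (-0.13) = 0.93 V.
Balancing electrons gives n = 2; the reaction quotient is Q = [Pb²⁺]/[Ag⁺]^2 = 3.30.
E = E° − (RT/nF) ln Q = 0.93 − (8.314×333)/(2×96500) × (1.194) = 0.930 − 0.017 = 0.913 V.

0.913 V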